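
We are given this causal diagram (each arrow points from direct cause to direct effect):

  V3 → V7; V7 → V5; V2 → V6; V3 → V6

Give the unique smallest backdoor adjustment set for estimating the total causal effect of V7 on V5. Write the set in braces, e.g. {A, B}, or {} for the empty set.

{}

Variables eligible for adjustment (non-descendants of V7, excluding V7 and V5): {V2, V3, V6}.
Backdoor paths from V7 to V5:
  (none)
With no backdoor paths the empty set already satisfies the criterion, and it is trivially minimal.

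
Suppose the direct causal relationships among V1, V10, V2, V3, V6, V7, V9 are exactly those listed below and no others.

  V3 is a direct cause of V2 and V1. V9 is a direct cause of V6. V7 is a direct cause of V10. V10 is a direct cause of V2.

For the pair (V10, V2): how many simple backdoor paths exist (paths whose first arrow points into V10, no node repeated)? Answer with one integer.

0

A backdoor path from V10 to V2 is any simple undirected path whose first edge points into V10 (i.e. leaves V10 via a parent).
Parents of V10: {V7}.
No simple path from any parent of V10 reaches V2 without revisiting V10, so there are no backdoor paths.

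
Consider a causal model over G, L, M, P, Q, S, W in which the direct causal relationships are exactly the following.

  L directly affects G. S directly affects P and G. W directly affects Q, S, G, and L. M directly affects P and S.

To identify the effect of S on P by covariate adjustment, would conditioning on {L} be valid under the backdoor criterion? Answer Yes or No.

Backdoor paths from S to P (paths whose first edge points into S):
  P1: S <- M -> P
Condition 1 (no descendant of S in the set): holds — descendants of S are {G, P}; none are in {L}.
Condition 2 (every backdoor path blocked by {L}):
  P1: open — no interior node is in the conditioning set.
{L} does not satisfy the backdoor criterion.

No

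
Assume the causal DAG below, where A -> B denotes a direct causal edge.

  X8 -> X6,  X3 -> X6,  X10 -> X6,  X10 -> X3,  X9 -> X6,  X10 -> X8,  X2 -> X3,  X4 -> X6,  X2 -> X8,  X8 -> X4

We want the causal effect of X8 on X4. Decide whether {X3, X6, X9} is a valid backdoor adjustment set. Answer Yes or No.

Backdoor paths from X8 to X4 (paths whose first edge points into X8):
  P1: X8 <- X10 -> X3 -> X6 <- X4
  P2: X8 <- X10 -> X6 <- X4
  P3: X8 <- X2 -> X3 <- X10 -> X6 <- X4
  P4: X8 <- X2 -> X3 -> X6 <- X4
Condition 1 (no descendant of X8 in the set): FAILS — X6 is a descendant of X8.
Condition 2 (every backdoor path blocked by {X3, X6, X9}):
  P1: blocked at chain node X3 ∈ conditioning set.
  P2: open — collider(s) X6 are conditioned on (or have a conditioned descendant) and no non-collider on the path is in the set.
  P3: open — collider(s) X3, X6 are conditioned on (or have a conditioned descendant) and no non-collider on the path is in the set.
  P4: blocked at chain node X3 ∈ conditioning set.
{X3, X6, X9} does not satisfy the backdoor criterion.

No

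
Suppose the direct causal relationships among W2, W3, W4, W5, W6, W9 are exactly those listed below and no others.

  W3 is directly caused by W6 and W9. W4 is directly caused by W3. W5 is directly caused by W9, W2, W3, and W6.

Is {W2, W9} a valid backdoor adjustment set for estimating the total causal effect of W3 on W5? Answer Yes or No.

Backdoor paths from W3 to W5 (paths whose first edge points into W3):
  P1: W3 <- W6 -> W5
  P2: W3 <- W9 -> W5
Condition 1 (no descendant of W3 in the set): holds — descendants of W3 are {W4, W5}; none are in {W2, W9}.
Condition 2 (every backdoor path blocked by {W2, W9}):
  P1: open — no interior node is in the conditioning set.
  P2: blocked at fork node W9 ∈ conditioning set.
{W2, W9} does not satisfy the backdoor criterion.

No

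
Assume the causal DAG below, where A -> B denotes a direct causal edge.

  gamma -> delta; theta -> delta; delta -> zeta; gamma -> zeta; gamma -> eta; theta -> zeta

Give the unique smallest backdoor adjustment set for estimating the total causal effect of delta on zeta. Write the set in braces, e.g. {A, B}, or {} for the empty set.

Variables eligible for adjustment (non-descendants of delta, excluding delta and zeta): {eta, gamma, theta}.
Backdoor paths from delta to zeta:
  P1: delta <- gamma -> zeta
  P2: delta <- theta -> zeta
The empty set is not sufficient: P1 (delta <- gamma -> zeta) has no collider blocking it and no conditioned non-collider, so it is open.
Try {gamma, theta}:
  P1: blocked at fork node gamma ∈ conditioning set.
  P2: blocked at fork node theta ∈ conditioning set.
{gamma, theta} contains no descendant of delta and blocks every backdoor path.
Every element of {gamma, theta} is needed (dropping gamma leaves P1 open; dropping theta leaves P2 open), so no proper subset is valid.
Among all size-2 subsets of the eligible variables, only {gamma, theta} blocks every backdoor path, so it is the unique smallest valid adjustment set.

{gamma, theta}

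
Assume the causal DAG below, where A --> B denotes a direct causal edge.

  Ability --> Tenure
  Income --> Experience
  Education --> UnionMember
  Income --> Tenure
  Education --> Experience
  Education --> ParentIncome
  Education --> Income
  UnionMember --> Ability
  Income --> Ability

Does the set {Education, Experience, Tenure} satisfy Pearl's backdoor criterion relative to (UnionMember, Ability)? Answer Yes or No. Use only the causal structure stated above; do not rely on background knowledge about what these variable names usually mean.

No

Backdoor paths from UnionMember to Ability (paths whose first edge points into UnionMember):
  P1: UnionMember <- Education -> Income -> Ability
  P2: UnionMember <- Education -> Income -> Tenure <- Ability
  P3: UnionMember <- Education -> Experience <- Income -> Ability
  P4: UnionMember <- Education -> Experience <- Income -> Tenure <- Ability
Condition 1 (no descendant of UnionMember in the set): FAILS — Tenure is a descendant of UnionMember.
Condition 2 (every backdoor path blocked by {Education, Experience, Tenure}):
  P1: blocked at fork node Education ∈ conditioning set.
  P2: blocked at fork node Education ∈ conditioning set.
  P3: blocked at fork node Education ∈ conditioning set.
  P4: blocked at fork node Education ∈ conditioning set.
{Education, Experience, Tenure} does not satisfy the backdoor criterion.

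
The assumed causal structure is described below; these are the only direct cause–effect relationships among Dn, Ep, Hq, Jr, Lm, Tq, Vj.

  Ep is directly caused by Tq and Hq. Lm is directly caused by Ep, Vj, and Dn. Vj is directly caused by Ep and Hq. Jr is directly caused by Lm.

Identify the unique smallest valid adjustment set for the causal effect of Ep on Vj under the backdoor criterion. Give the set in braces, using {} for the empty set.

Variables eligible for adjustment (non-descendants of Ep, excluding Ep and Vj): {Dn, Hq, Tq}.
Backdoor paths from Ep to Vj:
  P1: Ep <- Hq -> Vj
The empty set is not sufficient: P1 (Ep <- Hq -> Vj) has no collider blocking it and no conditioned non-collider, so it is open.
Try {Hq}:
  P1: blocked at fork node Hq ∈ conditioning set.
{Hq} contains no descendant of Ep and blocks every backdoor path.
No other singleton works — e.g. {Tq} leaves P1 open — so {Hq} is the unique smallest valid adjustment set.

{Hq}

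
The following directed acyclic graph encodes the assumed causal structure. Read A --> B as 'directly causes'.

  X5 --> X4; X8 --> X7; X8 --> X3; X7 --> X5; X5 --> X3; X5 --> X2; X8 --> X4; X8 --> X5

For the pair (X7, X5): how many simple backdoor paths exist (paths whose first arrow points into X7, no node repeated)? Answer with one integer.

3

A backdoor path from X7 to X5 is any simple undirected path whose first edge points into X7 (i.e. leaves X7 via a parent).
Parents of X7: {X8}.
Enumerating:
  P1: X7 <- X8 -> X5
  P2: X7 <- X8 -> X4 <- X5
  P3: X7 <- X8 -> X3 <- X5
That exhausts the simple backdoor paths. Count: 3.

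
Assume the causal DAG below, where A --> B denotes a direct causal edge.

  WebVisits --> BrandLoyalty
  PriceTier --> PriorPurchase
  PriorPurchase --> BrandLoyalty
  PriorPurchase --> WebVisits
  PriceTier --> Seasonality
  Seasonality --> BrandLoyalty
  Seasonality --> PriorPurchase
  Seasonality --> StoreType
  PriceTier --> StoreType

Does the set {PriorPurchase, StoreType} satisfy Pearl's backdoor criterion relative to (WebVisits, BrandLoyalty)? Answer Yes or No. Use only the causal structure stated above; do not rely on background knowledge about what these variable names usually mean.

Backdoor paths from WebVisits to BrandLoyalty (paths whose first edge points into WebVisits):
  P1: WebVisits <- PriorPurchase <- PriceTier -> Seasonality -> BrandLoyalty
  P2: WebVisits <- PriorPurchase <- PriceTier -> StoreType <- Seasonality -> BrandLoyalty
  P3: WebVisits <- PriorPurchase <- Seasonality -> BrandLoyalty
  P4: WebVisits <- PriorPurchase -> BrandLoyalty
Condition 1 (no descendant of WebVisits in the set): holds — descendants of WebVisits are {BrandLoyalty}; none are in {PriorPurchase, StoreType}.
Condition 2 (every backdoor path blocked by {PriorPurchase, StoreType}):
  P1: blocked at chain node PriorPurchase ∈ conditioning set.
  P2: blocked at chain node PriorPurchase ∈ conditioning set.
  P3: blocked at chain node PriorPurchase ∈ conditioning set.
  P4: blocked at fork node PriorPurchase ∈ conditioning set.
{PriorPurchase, StoreType} satisfies the backdoor criterion.

Yes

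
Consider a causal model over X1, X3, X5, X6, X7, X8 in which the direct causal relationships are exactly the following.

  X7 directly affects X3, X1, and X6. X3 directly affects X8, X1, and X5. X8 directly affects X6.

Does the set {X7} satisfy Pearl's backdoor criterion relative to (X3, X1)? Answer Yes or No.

Backdoor paths from X3 to X1 (paths whose first edge points into X3):
  P1: X3 <- X7 -> X1
Condition 1 (no descendant of X3 in the set): holds — descendants of X3 are {X1, X5, X6, X8}; none are in {X7}.
Condition 2 (every backdoor path blocked by {X7}):
  P1: blocked at fork node X7 ∈ conditioning set.
{X7} satisfies the backdoor criterion.

Yes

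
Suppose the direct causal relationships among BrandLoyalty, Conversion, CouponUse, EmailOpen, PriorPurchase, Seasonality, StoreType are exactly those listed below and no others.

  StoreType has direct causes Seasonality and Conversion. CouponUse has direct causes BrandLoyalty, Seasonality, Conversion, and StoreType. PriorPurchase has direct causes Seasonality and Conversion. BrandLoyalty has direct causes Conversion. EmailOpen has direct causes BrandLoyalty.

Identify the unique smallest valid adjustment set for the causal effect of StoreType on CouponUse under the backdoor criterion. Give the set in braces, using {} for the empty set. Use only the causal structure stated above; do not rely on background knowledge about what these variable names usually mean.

Variables eligible for adjustment (non-descendants of StoreType, excluding StoreType and CouponUse): {BrandLoyalty, Conversion, EmailOpen, PriorPurchase, Seasonality}.
Backdoor paths from StoreType to CouponUse:
  P1: StoreType <- Seasonality -> PriorPurchase <- Conversion -> BrandLoyalty -> CouponUse
  P2: StoreType <- Seasonality -> PriorPurchase <- Conversion -> CouponUse
  P3: StoreType <- Seasonality -> CouponUse
  P4: StoreType <- Conversion -> PriorPurchase <- Seasonality -> CouponUse
  P5: StoreType <- Conversion -> BrandLoyalty -> CouponUse
  P6: StoreType <- Conversion -> CouponUse
The empty set is not sufficient: P3 (StoreType <- Seasonality -> CouponUse) has no collider blocking it and no conditioned non-collider, so it is open.
Try {Conversion, Seasonality}:
  P1: blocked at fork node Seasonality ∈ conditioning set.
  P2: blocked at fork node Seasonality ∈ conditioning set.
  P3: blocked at fork node Seasonality ∈ conditioning set.
  P4: blocked at fork node Conversion ∈ conditioning set.
  P5: blocked at fork node Conversion ∈ conditioning set.
  P6: blocked at fork node Conversion ∈ conditioning set.
{Conversion, Seasonality} contains no descendant of StoreType and blocks every backdoor path.
Every element of {Conversion, Seasonality} is needed (dropping Conversion leaves P5 open; dropping Seasonality leaves P3 open), so no proper subset is valid.
Among all size-2 subsets of the eligible variables, only {Conversion, Seasonality} blocks every backdoor path, so it is the unique smallest valid adjustment set.

{Conversion, Seasonality}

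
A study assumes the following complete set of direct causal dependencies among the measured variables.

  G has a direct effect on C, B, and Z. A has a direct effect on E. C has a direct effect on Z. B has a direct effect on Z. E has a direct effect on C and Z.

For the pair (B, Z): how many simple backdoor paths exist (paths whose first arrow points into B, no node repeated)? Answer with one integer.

A backdoor path from B to Z is any simple undirected path whose first edge points into B (i.e. leaves B via a parent).
Parents of B: {G}.
Enumerating:
  P1: B <- G -> C <- E -> Z
  P2: B <- G -> C -> Z
  P3: B <- G -> Z
That exhausts the simple backdoor paths. Count: 3.

3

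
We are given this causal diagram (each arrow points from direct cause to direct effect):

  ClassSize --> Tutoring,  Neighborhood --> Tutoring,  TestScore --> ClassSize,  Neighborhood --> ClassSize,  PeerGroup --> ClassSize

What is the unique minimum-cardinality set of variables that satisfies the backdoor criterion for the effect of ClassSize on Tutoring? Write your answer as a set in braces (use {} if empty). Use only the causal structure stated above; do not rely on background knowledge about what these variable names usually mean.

Variables eligible for adjustment (non-descendants of ClassSize, excluding ClassSize and Tutoring): {Neighborhood, PeerGroup, TestScore}.
Backdoor paths from ClassSize to Tutoring:
  P1: ClassSize <- Neighborhood -> Tutoring
The empty set is not sufficient: P1 (ClassSize <- Neighborhood -> Tutoring) has no collider blocking it and no conditioned non-collider, so it is open.
Try {Neighborhood}:
  P1: blocked at fork node Neighborhood ∈ conditioning set.
{Neighborhood} contains no descendant of ClassSize and blocks every backdoor path.
No other singleton works — e.g. {PeerGroup} leaves P1 open — so {Neighborhood} is the unique smallest valid adjustment set.

{Neighborhood}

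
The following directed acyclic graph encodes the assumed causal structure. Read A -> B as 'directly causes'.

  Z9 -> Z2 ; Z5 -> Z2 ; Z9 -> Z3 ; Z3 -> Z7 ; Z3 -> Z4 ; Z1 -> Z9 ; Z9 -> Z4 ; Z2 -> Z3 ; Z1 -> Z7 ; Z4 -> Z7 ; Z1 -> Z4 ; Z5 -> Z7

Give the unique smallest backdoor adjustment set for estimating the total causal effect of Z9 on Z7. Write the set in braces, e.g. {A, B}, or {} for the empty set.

{Z1}

Variables eligible for adjustment (non-descendants of Z9, excluding Z9 and Z7): {Z1, Z5}.
Backdoor paths from Z9 to Z7:
  P1: Z9 <- Z1 -> Z4 <- Z3 <- Z2 <- Z5 -> Z7
  P2: Z9 <- Z1 -> Z4 <- Z3 -> Z7
  P3: Z9 <- Z1 -> Z4 -> Z7
  P4: Z9 <- Z1 -> Z7
The empty set is not sufficient: P3 (Z9 <- Z1 -> Z4 -> Z7) has no collider blocking it and no conditioned non-collider, so it is open.
Try {Z1}:
  P1: blocked at fork node Z1 ∈ conditioning set.
  P2: blocked at fork node Z1 ∈ conditioning set.
  P3: blocked at fork node Z1 ∈ conditioning set.
  P4: blocked at fork node Z1 ∈ conditioning set.
{Z1} contains no descendant of Z9 and blocks every backdoor path.
No other singleton works — e.g. {Z5} leaves P3 open — so {Z1} is the unique smallest valid adjustment set.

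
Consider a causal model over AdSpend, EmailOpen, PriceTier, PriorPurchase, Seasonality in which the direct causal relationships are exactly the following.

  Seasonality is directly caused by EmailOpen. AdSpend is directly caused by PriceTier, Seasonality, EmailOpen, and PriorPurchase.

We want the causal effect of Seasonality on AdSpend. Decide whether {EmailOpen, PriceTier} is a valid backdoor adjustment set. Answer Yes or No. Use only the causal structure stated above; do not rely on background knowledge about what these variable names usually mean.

Backdoor paths from Seasonality to AdSpend (paths whose first edge points into Seasonality):
  P1: Seasonality <- EmailOpen -> AdSpend
Condition 1 (no descendant of Seasonality in the set): holds — descendants of Seasonality are {AdSpend}; none are in {EmailOpen, PriceTier}.
Condition 2 (every backdoor path blocked by {EmailOpen, PriceTier}):
  P1: blocked at fork node EmailOpen ∈ conditioning set.
{EmailOpen, PriceTier} satisfies the backdoor criterion.

Yes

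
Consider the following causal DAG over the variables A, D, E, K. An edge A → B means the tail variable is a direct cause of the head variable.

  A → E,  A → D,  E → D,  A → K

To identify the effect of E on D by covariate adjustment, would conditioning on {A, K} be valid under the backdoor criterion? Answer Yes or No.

Backdoor paths from E to D (paths whose first edge points into E):
  P1: E <- A -> D
Condition 1 (no descendant of E in the set): holds — descendants of E are {D}; none are in {A, K}.
Condition 2 (every backdoor path blocked by {A, K}):
  P1: blocked at fork node A ∈ conditioning set.
{A, K} satisfies the backdoor criterion.

Yes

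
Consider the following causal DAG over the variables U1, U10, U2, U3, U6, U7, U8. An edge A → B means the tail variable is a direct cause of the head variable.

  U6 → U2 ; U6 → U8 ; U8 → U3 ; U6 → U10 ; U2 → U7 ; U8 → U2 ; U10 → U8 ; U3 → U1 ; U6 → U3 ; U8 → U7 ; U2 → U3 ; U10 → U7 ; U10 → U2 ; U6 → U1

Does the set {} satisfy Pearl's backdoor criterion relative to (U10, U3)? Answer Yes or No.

Backdoor paths from U10 to U3 (paths whose first edge points into U10):
  P1: U10 <- U6 -> U8 -> U2 -> U3
  P2: U10 <- U6 -> U8 -> U7 <- U2 -> U3
  P3: U10 <- U6 -> U8 -> U3
  P4: U10 <- U6 -> U2 <- U8 -> U3
  P5: U10 <- U6 -> U2 -> U7 <- U8 -> U3
  P6: U10 <- U6 -> U2 -> U3
  P7: U10 <- U6 -> U3
  P8: U10 <- U6 -> U1 <- U3
Condition 1 (no descendant of U10 in the set): holds — descendants of U10 are {U1, U2, U3, U7, U8}; none are in {}.
Condition 2 (every backdoor path blocked by {}):
  P1: open — no interior node is in the conditioning set.
  P2: blocked at collider U7 (neither it nor any descendant is in the conditioning set).
  P3: open — no interior node is in the conditioning set.
  P4: blocked at collider U2 (neither it nor any descendant is in the conditioning set).
  P5: blocked at collider U7 (neither it nor any descendant is in the conditioning set).
  P6: open — no interior node is in the conditioning set.
  P7: open — no interior node is in the conditioning set.
  P8: blocked at collider U1 (neither it nor any descendant is in the conditioning set).
{} does not satisfy the backdoor criterion.

No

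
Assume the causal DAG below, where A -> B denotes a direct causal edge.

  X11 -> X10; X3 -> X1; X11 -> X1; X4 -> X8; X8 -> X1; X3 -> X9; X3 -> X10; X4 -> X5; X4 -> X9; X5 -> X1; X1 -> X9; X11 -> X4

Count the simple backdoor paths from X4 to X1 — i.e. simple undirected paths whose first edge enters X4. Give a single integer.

3

A backdoor path from X4 to X1 is any simple undirected path whose first edge points into X4 (i.e. leaves X4 via a parent).
Parents of X4: {X11}.
Enumerating:
  P1: X4 <- X11 -> X1
  P2: X4 <- X11 -> X10 <- X3 -> X1
  P3: X4 <- X11 -> X10 <- X3 -> X9 <- X1
That exhausts the simple backdoor paths. Count: 3.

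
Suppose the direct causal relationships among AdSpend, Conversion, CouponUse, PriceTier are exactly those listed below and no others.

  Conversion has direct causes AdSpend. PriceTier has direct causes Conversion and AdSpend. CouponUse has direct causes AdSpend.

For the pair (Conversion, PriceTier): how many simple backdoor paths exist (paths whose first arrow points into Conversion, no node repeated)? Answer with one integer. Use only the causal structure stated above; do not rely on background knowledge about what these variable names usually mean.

1

A backdoor path from Conversion to PriceTier is any simple undirected path whose first edge points into Conversion (i.e. leaves Conversion via a parent).
Parents of Conversion: {AdSpend}.
Enumerating:
  P1: Conversion <- AdSpend -> PriceTier
That exhausts the simple backdoor paths. Count: 1.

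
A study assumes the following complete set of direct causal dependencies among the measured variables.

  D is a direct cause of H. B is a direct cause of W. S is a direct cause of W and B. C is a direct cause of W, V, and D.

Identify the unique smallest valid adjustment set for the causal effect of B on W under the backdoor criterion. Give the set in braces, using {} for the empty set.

{S}

Variables eligible for adjustment (non-descendants of B, excluding B and W): {C, D, H, S, V}.
Backdoor paths from B to W:
  P1: B <- S -> W
The empty set is not sufficient: P1 (B <- S -> W) has no collider blocking it and no conditioned non-collider, so it is open.
Try {S}:
  P1: blocked at fork node S ∈ conditioning set.
{S} contains no descendant of B and blocks every backdoor path.
No other singleton works — e.g. {C} leaves P1 open — so {S} is the unique smallest valid adjustment set.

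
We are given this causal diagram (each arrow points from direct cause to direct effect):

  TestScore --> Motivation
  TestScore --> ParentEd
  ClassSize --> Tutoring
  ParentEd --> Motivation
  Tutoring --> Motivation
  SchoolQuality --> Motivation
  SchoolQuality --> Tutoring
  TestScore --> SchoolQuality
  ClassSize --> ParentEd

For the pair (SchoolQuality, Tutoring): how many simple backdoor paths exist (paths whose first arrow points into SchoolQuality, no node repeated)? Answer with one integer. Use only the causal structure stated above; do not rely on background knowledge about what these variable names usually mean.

A backdoor path from SchoolQuality to Tutoring is any simple undirected path whose first edge points into SchoolQuality (i.e. leaves SchoolQuality via a parent).
Parents of SchoolQuality: {TestScore}.
Enumerating:
  P1: SchoolQuality <- TestScore -> ParentEd <- ClassSize -> Tutoring
  P2: SchoolQuality <- TestScore -> ParentEd -> Motivation <- Tutoring
  P3: SchoolQuality <- TestScore -> Motivation <- ParentEd <- ClassSize -> Tutoring
  P4: SchoolQuality <- TestScore -> Motivation <- Tutoring
That exhausts the simple backdoor paths. Count: 4.

4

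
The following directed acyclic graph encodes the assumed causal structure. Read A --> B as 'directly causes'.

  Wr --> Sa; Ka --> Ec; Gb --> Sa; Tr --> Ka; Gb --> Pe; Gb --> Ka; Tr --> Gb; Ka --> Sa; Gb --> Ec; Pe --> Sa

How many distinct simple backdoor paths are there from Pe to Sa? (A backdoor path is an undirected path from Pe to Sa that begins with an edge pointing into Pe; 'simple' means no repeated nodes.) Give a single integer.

A backdoor path from Pe to Sa is any simple undirected path whose first edge points into Pe (i.e. leaves Pe via a parent).
Parents of Pe: {Gb}.
Enumerating:
  P1: Pe <- Gb <- Tr -> Ka -> Sa
  P2: Pe <- Gb -> Ka -> Sa
  P3: Pe <- Gb -> Ec <- Ka -> Sa
  P4: Pe <- Gb -> Sa
That exhausts the simple backdoor paths. Count: 4.

4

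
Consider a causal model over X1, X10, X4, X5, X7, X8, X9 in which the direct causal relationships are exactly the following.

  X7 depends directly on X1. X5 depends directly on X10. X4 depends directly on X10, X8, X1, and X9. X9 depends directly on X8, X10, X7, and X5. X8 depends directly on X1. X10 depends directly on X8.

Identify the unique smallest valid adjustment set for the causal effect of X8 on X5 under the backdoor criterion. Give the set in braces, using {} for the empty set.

{}

Variables eligible for adjustment (non-descendants of X8, excluding X8 and X5): {X1, X7}.
Backdoor paths from X8 to X5:
  P1: X8 <- X1 -> X7 -> X9 <- X10 -> X5
  P2: X8 <- X1 -> X7 -> X9 <- X5
  P3: X8 <- X1 -> X7 -> X9 -> X4 <- X10 -> X5
  P4: X8 <- X1 -> X4 <- X10 -> X5
  P5: X8 <- X1 -> X4 <- X10 -> X9 <- X5
  P6: X8 <- X1 -> X4 <- X9 <- X10 -> X5
  P7: X8 <- X1 -> X4 <- X9 <- X5
Each backdoor path contains an unconditioned collider, so every path is already blocked with the empty conditioning set:
  P1: blocked at collider X9 (neither it nor any descendant is in the conditioning set).
  P2: blocked at collider X9 (neither it nor any descendant is in the conditioning set).
  P3: blocked at collider X4 (neither it nor any descendant is in the conditioning set).
  P4: blocked at collider X4 (neither it nor any descendant is in the conditioning set).
  P5: blocked at collider X4 (neither it nor any descendant is in the conditioning set).
  P6: blocked at collider X4 (neither it nor any descendant is in the conditioning set).
  P7: blocked at collider X4 (neither it nor any descendant is in the conditioning set).
The empty set is therefore the unique smallest valid set.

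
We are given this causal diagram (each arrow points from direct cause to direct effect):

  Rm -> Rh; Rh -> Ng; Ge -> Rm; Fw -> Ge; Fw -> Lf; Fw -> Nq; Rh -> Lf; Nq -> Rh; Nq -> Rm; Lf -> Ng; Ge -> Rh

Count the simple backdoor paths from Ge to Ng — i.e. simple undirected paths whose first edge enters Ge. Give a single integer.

6

A backdoor path from Ge to Ng is any simple undirected path whose first edge points into Ge (i.e. leaves Ge via a parent).
Parents of Ge: {Fw}.
Enumerating:
  P1: Ge <- Fw -> Nq -> Rm -> Rh -> Lf -> Ng
  P2: Ge <- Fw -> Nq -> Rm -> Rh -> Ng
  P3: Ge <- Fw -> Nq -> Rh -> Lf -> Ng
  P4: Ge <- Fw -> Nq -> Rh -> Ng
  P5: Ge <- Fw -> Lf <- Rh -> Ng
  P6: Ge <- Fw -> Lf -> Ng
That exhausts the simple backdoor paths. Count: 6.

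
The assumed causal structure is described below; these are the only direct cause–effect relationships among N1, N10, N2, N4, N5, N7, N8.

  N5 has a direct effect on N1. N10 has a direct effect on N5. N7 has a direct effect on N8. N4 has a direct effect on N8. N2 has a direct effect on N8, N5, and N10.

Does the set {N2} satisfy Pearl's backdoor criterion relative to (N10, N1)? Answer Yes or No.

Backdoor paths from N10 to N1 (paths whose first edge points into N10):
  P1: N10 <- N2 -> N5 -> N1
Condition 1 (no descendant of N10 in the set): holds — descendants of N10 are {N1, N5}; none are in {N2}.
Condition 2 (every backdoor path blocked by {N2}):
  P1: blocked at fork node N2 ∈ conditioning set.
{N2} satisfies the backdoor criterion.

Yes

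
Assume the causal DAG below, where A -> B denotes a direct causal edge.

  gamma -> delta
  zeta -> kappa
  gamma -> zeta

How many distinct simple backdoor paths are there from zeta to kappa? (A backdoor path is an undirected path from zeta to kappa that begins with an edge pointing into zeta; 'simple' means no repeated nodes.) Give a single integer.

0

A backdoor path from zeta to kappa is any simple undirected path whose first edge points into zeta (i.e. leaves zeta via a parent).
Parents of zeta: {gamma}.
No simple path from any parent of zeta reaches kappa without revisiting zeta, so there are no backdoor paths.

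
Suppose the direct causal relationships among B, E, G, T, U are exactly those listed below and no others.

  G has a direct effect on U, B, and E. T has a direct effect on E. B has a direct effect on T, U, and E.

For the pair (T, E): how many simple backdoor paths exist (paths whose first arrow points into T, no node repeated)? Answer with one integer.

3

A backdoor path from T to E is any simple undirected path whose first edge points into T (i.e. leaves T via a parent).
Parents of T: {B}.
Enumerating:
  P1: T <- B <- G -> E
  P2: T <- B -> U <- G -> E
  P3: T <- B -> E
That exhausts the simple backdoor paths. Count: 3.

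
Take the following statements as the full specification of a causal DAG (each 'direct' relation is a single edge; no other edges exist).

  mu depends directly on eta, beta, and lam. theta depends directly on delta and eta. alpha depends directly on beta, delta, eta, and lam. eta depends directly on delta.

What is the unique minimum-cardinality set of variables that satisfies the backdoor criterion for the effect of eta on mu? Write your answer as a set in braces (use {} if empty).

{}

Variables eligible for adjustment (non-descendants of eta, excluding eta and mu): {beta, delta, lam}.
Backdoor paths from eta to mu:
  P1: eta <- delta -> alpha <- beta -> mu
  P2: eta <- delta -> alpha <- lam -> mu
Each backdoor path contains an unconditioned collider, so every path is already blocked with the empty conditioning set:
  P1: blocked at collider alpha (neither it nor any descendant is in the conditioning set).
  P2: blocked at collider alpha (neither it nor any descendant is in the conditioning set).
The empty set is therefore the unique smallest valid set.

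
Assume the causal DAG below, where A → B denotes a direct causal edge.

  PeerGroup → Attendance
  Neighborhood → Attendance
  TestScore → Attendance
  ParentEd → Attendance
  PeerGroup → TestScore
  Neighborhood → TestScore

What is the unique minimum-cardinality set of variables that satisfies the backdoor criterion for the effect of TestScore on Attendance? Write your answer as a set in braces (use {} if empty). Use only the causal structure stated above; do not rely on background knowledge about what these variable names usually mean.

{Neighborhood, PeerGroup}

Variables eligible for adjustment (non-descendants of TestScore, excluding TestScore and Attendance): {Neighborhood, ParentEd, PeerGroup}.
Backdoor paths from TestScore to Attendance:
  P1: TestScore <- Neighborhood -> Attendance
  P2: TestScore <- PeerGroup -> Attendance
The empty set is not sufficient: P1 (TestScore <- Neighborhood -> Attendance) has no collider blocking it and no conditioned non-collider, so it is open.
Try {Neighborhood, PeerGroup}:
  P1: blocked at fork node Neighborhood ∈ conditioning set.
  P2: blocked at fork node PeerGroup ∈ conditioning set.
{Neighborhood, PeerGroup} contains no descendant of TestScore and blocks every backdoor path.
Every element of {Neighborhood, PeerGroup} is needed (dropping Neighborhood leaves P1 open; dropping PeerGroup leaves P2 open), so no proper subset is valid.
Among all size-2 subsets of the eligible variables, only {Neighborhood, PeerGroup} blocks every backdoor path, so it is the unique smallest valid adjustment set.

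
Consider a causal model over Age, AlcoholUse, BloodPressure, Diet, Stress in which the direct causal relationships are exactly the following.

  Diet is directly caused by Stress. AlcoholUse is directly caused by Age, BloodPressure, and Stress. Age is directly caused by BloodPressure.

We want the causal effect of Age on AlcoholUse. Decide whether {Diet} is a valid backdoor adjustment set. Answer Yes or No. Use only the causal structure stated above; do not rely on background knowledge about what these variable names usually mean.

Backdoor paths from Age to AlcoholUse (paths whose first edge points into Age):
  P1: Age <- BloodPressure -> AlcoholUse
Condition 1 (no descendant of Age in the set): holds — descendants of Age are {AlcoholUse}; none are in {Diet}.
Condition 2 (every backdoor path blocked by {Diet}):
  P1: open — no interior node is in the conditioning set.
{Diet} does not satisfy the backdoor criterion.

No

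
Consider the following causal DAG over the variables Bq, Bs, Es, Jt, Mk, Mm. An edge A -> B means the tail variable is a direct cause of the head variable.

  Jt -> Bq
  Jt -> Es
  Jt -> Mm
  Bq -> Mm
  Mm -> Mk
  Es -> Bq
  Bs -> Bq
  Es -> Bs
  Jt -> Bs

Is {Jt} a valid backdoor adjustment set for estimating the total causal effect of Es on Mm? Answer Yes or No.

Backdoor paths from Es to Mm (paths whose first edge points into Es):
  P1: Es <- Jt -> Bs -> Bq -> Mm
  P2: Es <- Jt -> Bq -> Mm
  P3: Es <- Jt -> Mm
Condition 1 (no descendant of Es in the set): holds — descendants of Es are {Bq, Bs, Mk, Mm}; none are in {Jt}.
Condition 2 (every backdoor path blocked by {Jt}):
  P1: blocked at fork node Jt ∈ conditioning set.
  P2: blocked at fork node Jt ∈ conditioning set.
  P3: blocked at fork node Jt ∈ conditioning set.
{Jt} satisfies the backdoor criterion.

Yes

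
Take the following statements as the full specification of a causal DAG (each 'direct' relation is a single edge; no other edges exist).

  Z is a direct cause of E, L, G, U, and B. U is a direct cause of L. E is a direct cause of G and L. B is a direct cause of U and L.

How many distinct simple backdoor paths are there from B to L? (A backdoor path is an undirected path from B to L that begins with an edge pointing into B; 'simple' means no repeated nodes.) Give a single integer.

4

A backdoor path from B to L is any simple undirected path whose first edge points into B (i.e. leaves B via a parent).
Parents of B: {Z}.
Enumerating:
  P1: B <- Z -> U -> L
  P2: B <- Z -> E -> L
  P3: B <- Z -> G <- E -> L
  P4: B <- Z -> L
That exhausts the simple backdoor paths. Count: 4.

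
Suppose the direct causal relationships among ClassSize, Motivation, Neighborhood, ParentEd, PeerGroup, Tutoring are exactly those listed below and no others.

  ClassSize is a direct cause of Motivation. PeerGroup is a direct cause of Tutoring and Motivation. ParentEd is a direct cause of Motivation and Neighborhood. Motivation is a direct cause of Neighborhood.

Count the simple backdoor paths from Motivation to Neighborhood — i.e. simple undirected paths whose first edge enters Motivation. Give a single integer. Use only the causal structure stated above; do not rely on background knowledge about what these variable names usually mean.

A backdoor path from Motivation to Neighborhood is any simple undirected path whose first edge points into Motivation (i.e. leaves Motivation via a parent).
Parents of Motivation: {ClassSize, ParentEd, PeerGroup}.
Enumerating:
  P1: Motivation <- ParentEd -> Neighborhood
That exhausts the simple backdoor paths. Count: 1.

1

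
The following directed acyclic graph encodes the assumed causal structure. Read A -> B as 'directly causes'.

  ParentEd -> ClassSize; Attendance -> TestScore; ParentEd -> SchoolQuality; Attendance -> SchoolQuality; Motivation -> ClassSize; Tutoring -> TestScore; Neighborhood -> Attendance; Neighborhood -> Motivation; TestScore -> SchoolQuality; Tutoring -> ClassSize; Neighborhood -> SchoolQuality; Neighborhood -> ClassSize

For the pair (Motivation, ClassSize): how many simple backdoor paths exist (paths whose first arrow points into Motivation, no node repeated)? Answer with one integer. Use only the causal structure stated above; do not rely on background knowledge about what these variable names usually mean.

8

A backdoor path from Motivation to ClassSize is any simple undirected path whose first edge points into Motivation (i.e. leaves Motivation via a parent).
Parents of Motivation: {Neighborhood}.
Enumerating:
  P1: Motivation <- Neighborhood -> Attendance -> TestScore <- Tutoring -> ClassSize
  P2: Motivation <- Neighborhood -> Attendance -> TestScore -> SchoolQuality <- ParentEd -> ClassSize
  P3: Motivation <- Neighborhood -> Attendance -> SchoolQuality <- ParentEd -> ClassSize
  P4: Motivation <- Neighborhood -> Attendance -> SchoolQuality <- TestScore <- Tutoring -> ClassSize
  P5: Motivation <- Neighborhood -> ClassSize
  P6: Motivation <- Neighborhood -> SchoolQuality <- Attendance -> TestScore <- Tutoring -> ClassSize
  P7: Motivation <- Neighborhood -> SchoolQuality <- ParentEd -> ClassSize
  P8: Motivation <- Neighborhood -> SchoolQuality <- TestScore <- Tutoring -> ClassSize
That exhausts the simple backdoor paths. Count: 8.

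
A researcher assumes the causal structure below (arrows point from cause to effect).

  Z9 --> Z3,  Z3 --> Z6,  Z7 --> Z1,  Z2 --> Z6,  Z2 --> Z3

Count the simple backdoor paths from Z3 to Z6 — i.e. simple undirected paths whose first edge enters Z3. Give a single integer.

1

A backdoor path from Z3 to Z6 is any simple undirected path whose first edge points into Z3 (i.e. leaves Z3 via a parent).
Parents of Z3: {Z2, Z9}.
Enumerating:
  P1: Z3 <- Z2 -> Z6
That exhausts the simple backdoor paths. Count: 1.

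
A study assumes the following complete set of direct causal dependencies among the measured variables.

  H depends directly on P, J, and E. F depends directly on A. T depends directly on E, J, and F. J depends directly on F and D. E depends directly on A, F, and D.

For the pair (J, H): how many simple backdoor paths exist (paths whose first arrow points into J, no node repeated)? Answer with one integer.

4

A backdoor path from J to H is any simple undirected path whose first edge points into J (i.e. leaves J via a parent).
Parents of J: {D, F}.
Enumerating:
  P1: J <- D -> E -> H
  P2: J <- F <- A -> E -> H
  P3: J <- F -> E -> H
  P4: J <- F -> T <- E -> H
That exhausts the simple backdoor paths. Count: 4.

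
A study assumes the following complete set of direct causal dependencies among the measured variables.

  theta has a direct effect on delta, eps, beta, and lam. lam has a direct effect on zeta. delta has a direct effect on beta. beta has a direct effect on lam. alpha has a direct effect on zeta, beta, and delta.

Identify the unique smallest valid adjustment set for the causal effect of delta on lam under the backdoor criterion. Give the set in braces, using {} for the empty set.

Variables eligible for adjustment (non-descendants of delta, excluding delta and lam): {alpha, eps, theta}.
Backdoor paths from delta to lam:
  P1: delta <- theta -> beta <- alpha -> zeta <- lam
  P2: delta <- theta -> beta -> lam
  P3: delta <- theta -> lam
  P4: delta <- alpha -> beta <- theta -> lam
  P5: delta <- alpha -> beta -> lam
  P6: delta <- alpha -> zeta <- lam
The empty set is not sufficient: P2 (delta <- theta -> beta -> lam) has no collider blocking it and no conditioned non-collider, so it is open.
Try {alpha, theta}:
  P1: blocked at fork node theta ∈ conditioning set.
  P2: blocked at fork node theta ∈ conditioning set.
  P3: blocked at fork node theta ∈ conditioning set.
  P4: blocked at fork node alpha ∈ conditioning set.
  P5: blocked at fork node alpha ∈ conditioning set.
  P6: blocked at fork node alpha ∈ conditioning set.
{alpha, theta} contains no descendant of delta and blocks every backdoor path.
Every element of {alpha, theta} is needed (dropping alpha leaves P5 open; dropping theta leaves P2 open), so no proper subset is valid.
Among all size-2 subsets of the eligible variables, only {alpha, theta} blocks every backdoor path, so it is the unique smallest valid adjustment set.

{alpha, theta}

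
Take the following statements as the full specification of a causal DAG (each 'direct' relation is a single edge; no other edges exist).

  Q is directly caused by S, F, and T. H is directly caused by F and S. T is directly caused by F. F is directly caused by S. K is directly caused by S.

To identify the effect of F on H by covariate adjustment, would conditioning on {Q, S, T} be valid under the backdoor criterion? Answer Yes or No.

Backdoor paths from F to H (paths whose first edge points into F):
  P1: F <- S -> H
Condition 1 (no descendant of F in the set): FAILS — Q and T are descendants of F.
Condition 2 (every backdoor path blocked by {Q, S, T}):
  P1: blocked at fork node S ∈ conditioning set.
{Q, S, T} does not satisfy the backdoor criterion.

No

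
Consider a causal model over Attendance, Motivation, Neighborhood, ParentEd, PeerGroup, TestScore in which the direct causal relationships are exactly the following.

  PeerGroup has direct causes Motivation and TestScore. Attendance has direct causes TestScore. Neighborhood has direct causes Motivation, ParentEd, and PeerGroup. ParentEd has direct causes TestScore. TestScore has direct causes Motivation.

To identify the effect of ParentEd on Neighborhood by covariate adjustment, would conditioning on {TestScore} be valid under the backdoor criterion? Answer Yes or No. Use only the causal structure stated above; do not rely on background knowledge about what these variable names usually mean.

Yes

Backdoor paths from ParentEd to Neighborhood (paths whose first edge points into ParentEd):
  P1: ParentEd <- TestScore <- Motivation -> PeerGroup -> Neighborhood
  P2: ParentEd <- TestScore <- Motivation -> Neighborhood
  P3: ParentEd <- TestScore -> PeerGroup <- Motivation -> Neighborhood
  P4: ParentEd <- TestScore -> PeerGroup -> Neighborhood
Condition 1 (no descendant of ParentEd in the set): holds — descendants of ParentEd are {Neighborhood}; none are in {TestScore}.
Condition 2 (every backdoor path blocked by {TestScore}):
  P1: blocked at chain node TestScore ∈ conditioning set.
  P2: blocked at chain node TestScore ∈ conditioning set.
  P3: blocked at fork node TestScore ∈ conditioning set.
  P4: blocked at fork node TestScore ∈ conditioning set.
{TestScore} satisfies the backdoor criterion.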